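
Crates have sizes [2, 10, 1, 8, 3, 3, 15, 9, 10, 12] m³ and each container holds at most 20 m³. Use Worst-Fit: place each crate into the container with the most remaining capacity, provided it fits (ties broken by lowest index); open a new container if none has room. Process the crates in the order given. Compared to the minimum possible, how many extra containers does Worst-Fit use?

Worst-Fit: [2,10,1] [8,3,3] [15] [9,10] [12] → 5 containers.
Total size 73 m³; any packing needs at least ⌈73/20⌉ = 4 containers.
An optimal packing achieves that bound: [15,3,2] [12,8] [10,10] [9,3,1] → 4 containers.
Excess: 5 − 4 = 1.

1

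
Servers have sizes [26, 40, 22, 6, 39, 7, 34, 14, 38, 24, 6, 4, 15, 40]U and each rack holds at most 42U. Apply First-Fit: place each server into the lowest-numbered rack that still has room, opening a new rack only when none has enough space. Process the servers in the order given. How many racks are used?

8

rack 1: place 26U, 16U left
rack 2: place 40U, 2U left
rack 3: place 22U, 20U left
rack 1: place 6U, 10U left
rack 4: place 39U, 3U left
rack 1: place 7U, 3U left
rack 5: place 34U, 8U left
rack 3: place 14U, 6U left
rack 6: place 38U, 4U left
rack 7: place 24U, 18U left
rack 3: place 6U, 0U left
rack 5: place 4U, 4U left
rack 7: place 15U, 3U left
rack 8: place 40U, 2U left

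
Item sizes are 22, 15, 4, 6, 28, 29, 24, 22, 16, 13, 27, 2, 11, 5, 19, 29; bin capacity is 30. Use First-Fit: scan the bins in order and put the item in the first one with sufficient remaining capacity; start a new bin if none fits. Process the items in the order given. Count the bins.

10 bins

Put 22 in bin 1; 8 remain.
Put 15 in bin 2; 15 remain.
Put 4 in bin 1; 4 remain.
Put 6 in bin 2; 9 remain.
Put 28 in bin 3; 2 remain.
Put 29 in bin 4; 1 remain.
Put 24 in bin 5; 6 remain.
Put 22 in bin 6; 8 remain.
Put 16 in bin 7; 14 remain.
Put 13 in bin 7; 1 remain.
Put 27 in bin 8; 3 remain.
Put 2 in bin 1; 2 remain.
Put 11 in bin 9; 19 remain.
Put 5 in bin 2; 4 remain.
Put 19 in bin 9; 0 remain.
Put 29 in bin 10; 1 remain.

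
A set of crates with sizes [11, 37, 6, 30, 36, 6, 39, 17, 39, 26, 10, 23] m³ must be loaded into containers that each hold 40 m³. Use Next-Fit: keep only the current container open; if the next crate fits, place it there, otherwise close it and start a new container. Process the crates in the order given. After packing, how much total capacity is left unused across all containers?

120

Put 11 m³ in container 1; 29 m³ remain.
Put 37 m³ in container 2; 3 m³ remain.
Put 6 m³ in container 3; 34 m³ remain.
Put 30 m³ in container 3; 4 m³ remain.
Put 36 m³ in container 4; 4 m³ remain.
Put 6 m³ in container 5; 34 m³ remain.
Put 39 m³ in container 6; 1 m³ remain.
Put 17 m³ in container 7; 23 m³ remain.
Put 39 m³ in container 8; 1 m³ remain.
Put 26 m³ in container 9; 14 m³ remain.
Put 10 m³ in container 9; 4 m³ remain.
Put 23 m³ in container 10; 17 m³ remain.
10 containers × 40 m³ = 400 m³; used 280 m³; unused 120 m³.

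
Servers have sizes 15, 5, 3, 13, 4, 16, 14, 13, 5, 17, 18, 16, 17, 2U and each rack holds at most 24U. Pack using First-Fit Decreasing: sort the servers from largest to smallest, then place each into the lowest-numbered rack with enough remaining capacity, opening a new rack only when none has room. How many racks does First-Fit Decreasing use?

Sorted descending: 18, 17, 17, 16, 16, 15, 14, 13, 13, 5, 5, 4, 3, 2.
rack 1: place 18U, 6U left
rack 2: place 17U, 7U left
rack 3: place 17U, 7U left
rack 4: place 16U, 8U left
rack 5: place 16U, 8U left
rack 6: place 15U, 9U left
rack 7: place 14U, 10U left
rack 8: place 13U, 11U left
rack 9: place 13U, 11U left
rack 1: place 5U, 1U left
rack 2: place 5U, 2U left
rack 3: place 4U, 3U left
rack 3: place 3U, 0U left
rack 2: place 2U, 0U left
Final racks: [18,5] [17,5,2] [17,4,3] [16] [16] [15] [14] [13] [13].

9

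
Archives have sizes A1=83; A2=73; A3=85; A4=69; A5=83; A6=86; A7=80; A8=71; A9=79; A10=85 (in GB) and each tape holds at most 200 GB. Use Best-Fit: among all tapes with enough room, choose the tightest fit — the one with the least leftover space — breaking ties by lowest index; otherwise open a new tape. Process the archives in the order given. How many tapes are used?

5

A1 (83 GB) → tape 1 (remaining 117 GB)
A2 (73 GB) → tape 1 (remaining 44 GB)
A3 (85 GB) → tape 2 (remaining 115 GB)
A4 (69 GB) → tape 2 (remaining 46 GB)
A5 (83 GB) → tape 3 (remaining 117 GB)
A6 (86 GB) → tape 3 (remaining 31 GB)
A7 (80 GB) → tape 4 (remaining 120 GB)
A8 (71 GB) → tape 4 (remaining 49 GB)
A9 (79 GB) → tape 5 (remaining 121 GB)
A10 (85 GB) → tape 5 (remaining 36 GB)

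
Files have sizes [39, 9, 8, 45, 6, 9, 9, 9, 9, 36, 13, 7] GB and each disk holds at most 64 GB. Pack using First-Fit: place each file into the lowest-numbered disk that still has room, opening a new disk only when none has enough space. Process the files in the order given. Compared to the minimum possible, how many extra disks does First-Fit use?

0

First-Fit: [39,9,8,6] [45,9,9] [9,9,36,7] [13] → 4 disks.
Total size 199 GB; any packing needs at least ⌈199/64⌉ = 4 disks.
So 4 is already optimal.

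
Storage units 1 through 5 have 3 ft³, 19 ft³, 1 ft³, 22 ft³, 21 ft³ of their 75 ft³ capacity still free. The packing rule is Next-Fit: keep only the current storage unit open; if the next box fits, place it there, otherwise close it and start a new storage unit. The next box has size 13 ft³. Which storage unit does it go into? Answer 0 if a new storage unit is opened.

5

Next-Fit only looks at storage unit 5, which has 21 ft³ free.
13 ft³ fits there.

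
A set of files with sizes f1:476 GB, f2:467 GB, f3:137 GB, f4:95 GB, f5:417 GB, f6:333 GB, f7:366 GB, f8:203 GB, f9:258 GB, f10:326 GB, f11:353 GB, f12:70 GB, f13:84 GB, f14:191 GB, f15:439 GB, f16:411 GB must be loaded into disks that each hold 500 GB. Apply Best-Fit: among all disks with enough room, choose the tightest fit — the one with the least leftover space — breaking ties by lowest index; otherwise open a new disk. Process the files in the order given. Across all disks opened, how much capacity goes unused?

f1 (476 GB) → disk 1 (remaining 24 GB)
f2 (467 GB) → disk 2 (remaining 33 GB)
f3 (137 GB) → disk 3 (remaining 363 GB)
f4 (95 GB) → disk 3 (remaining 268 GB)
f5 (417 GB) → disk 4 (remaining 83 GB)
f6 (333 GB) → disk 5 (remaining 167 GB)
f7 (366 GB) → disk 6 (remaining 134 GB)
f8 (203 GB) → disk 3 (remaining 65 GB)
f9 (258 GB) → disk 7 (remaining 242 GB)
f10 (326 GB) → disk 8 (remaining 174 GB)
f11 (353 GB) → disk 9 (remaining 147 GB)
f12 (70 GB) → disk 4 (remaining 13 GB)
f13 (84 GB) → disk 6 (remaining 50 GB)
f14 (191 GB) → disk 7 (remaining 51 GB)
f15 (439 GB) → disk 10 (remaining 61 GB)
f16 (411 GB) → disk 11 (remaining 89 GB)
11 disks × 500 GB = 5500 GB; used 4626 GB; unused 874 GB.

874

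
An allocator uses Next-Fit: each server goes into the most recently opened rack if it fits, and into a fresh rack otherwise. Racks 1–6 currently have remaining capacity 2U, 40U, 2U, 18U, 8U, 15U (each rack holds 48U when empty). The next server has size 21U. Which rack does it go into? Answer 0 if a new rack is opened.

0

Next-Fit only looks at rack 6, which has 15U free.
21U does not fit, so a new rack is opened.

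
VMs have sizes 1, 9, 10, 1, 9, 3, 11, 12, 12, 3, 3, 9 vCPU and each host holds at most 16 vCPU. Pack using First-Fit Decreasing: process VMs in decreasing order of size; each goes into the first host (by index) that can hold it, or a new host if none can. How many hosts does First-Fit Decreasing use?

7

Sorted descending: 12, 12, 11, 10, 9, 9, 9, 3, 3, 3, 1, 1.
host 1: place 12 vCPU, 4 vCPU left
host 2: place 12 vCPU, 4 vCPU left
host 3: place 11 vCPU, 5 vCPU left
host 4: place 10 vCPU, 6 vCPU left
host 5: place 9 vCPU, 7 vCPU left
host 6: place 9 vCPU, 7 vCPU left
host 7: place 9 vCPU, 7 vCPU left
host 1: place 3 vCPU, 1 vCPU left
host 2: place 3 vCPU, 1 vCPU left
host 3: place 3 vCPU, 2 vCPU left
host 1: place 1 vCPU, 0 vCPU left
host 2: place 1 vCPU, 0 vCPU left
Final hosts: [12,3,1] [12,3,1] [11,3] [10] [9] [9] [9].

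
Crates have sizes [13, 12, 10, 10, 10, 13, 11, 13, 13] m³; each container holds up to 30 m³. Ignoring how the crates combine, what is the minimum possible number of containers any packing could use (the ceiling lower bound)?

Total size = 13 + 12 + 10 + 10 + 10 + 13 + 11 + 13 + 13 = 105 m³.
⌈105 / 30⌉ = 4.

4 containers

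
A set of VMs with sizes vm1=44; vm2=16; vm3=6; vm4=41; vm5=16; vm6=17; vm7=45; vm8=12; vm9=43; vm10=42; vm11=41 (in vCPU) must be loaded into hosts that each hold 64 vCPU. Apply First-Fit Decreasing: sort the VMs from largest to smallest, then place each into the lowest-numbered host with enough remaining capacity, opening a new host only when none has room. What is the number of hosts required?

Sorted descending: 45, 44, 43, 42, 41, 41, 17, 16, 16, 12, 6.
host 1: place 45 vCPU, 19 vCPU left
host 2: place 44 vCPU, 20 vCPU left
host 3: place 43 vCPU, 21 vCPU left
host 4: place 42 vCPU, 22 vCPU left
host 5: place 41 vCPU, 23 vCPU left
host 6: place 41 vCPU, 23 vCPU left
host 1: place 17 vCPU, 2 vCPU left
host 2: place 16 vCPU, 4 vCPU left
host 3: place 16 vCPU, 5 vCPU left
host 4: place 12 vCPU, 10 vCPU left
host 4: place 6 vCPU, 4 vCPU left

6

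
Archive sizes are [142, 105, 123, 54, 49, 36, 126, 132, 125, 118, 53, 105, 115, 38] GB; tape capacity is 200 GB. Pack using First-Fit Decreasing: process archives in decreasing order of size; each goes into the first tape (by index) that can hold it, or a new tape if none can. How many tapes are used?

9 tapes

Sorted descending: 142, 132, 126, 125, 123, 118, 115, 105, 105, 54, 53, 49, 38, 36.
tape 1: place 142 GB, 58 GB left
tape 2: place 132 GB, 68 GB left
tape 3: place 126 GB, 74 GB left
tape 4: place 125 GB, 75 GB left
tape 5: place 123 GB, 77 GB left
tape 6: place 118 GB, 82 GB left
tape 7: place 115 GB, 85 GB left
tape 8: place 105 GB, 95 GB left
tape 9: place 105 GB, 95 GB left
tape 1: place 54 GB, 4 GB left
tape 2: place 53 GB, 15 GB left
tape 3: place 49 GB, 25 GB left
tape 4: place 38 GB, 37 GB left
tape 4: place 36 GB, 1 GB left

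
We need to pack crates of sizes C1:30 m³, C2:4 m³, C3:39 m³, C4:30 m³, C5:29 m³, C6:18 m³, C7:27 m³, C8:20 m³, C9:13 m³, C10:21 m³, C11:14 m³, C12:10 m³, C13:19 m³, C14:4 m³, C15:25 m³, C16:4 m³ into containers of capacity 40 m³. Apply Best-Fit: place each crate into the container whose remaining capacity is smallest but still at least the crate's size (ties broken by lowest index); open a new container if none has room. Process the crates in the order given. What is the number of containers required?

C1 (30 m³) → container 1 (remaining 10 m³)
C2 (4 m³) → container 1 (remaining 6 m³)
C3 (39 m³) → container 2 (remaining 1 m³)
C4 (30 m³) → container 3 (remaining 10 m³)
C5 (29 m³) → container 4 (remaining 11 m³)
C6 (18 m³) → container 5 (remaining 22 m³)
C7 (27 m³) → container 6 (remaining 13 m³)
C8 (20 m³) → container 5 (remaining 2 m³)
C9 (13 m³) → container 6 (remaining 0 m³)
C10 (21 m³) → container 7 (remaining 19 m³)
C11 (14 m³) → container 7 (remaining 5 m³)
C12 (10 m³) → container 3 (remaining 0 m³)
C13 (19 m³) → container 8 (remaining 21 m³)
C14 (4 m³) → container 7 (remaining 1 m³)
C15 (25 m³) → container 9 (remaining 15 m³)
C16 (4 m³) → container 1 (remaining 2 m³)

9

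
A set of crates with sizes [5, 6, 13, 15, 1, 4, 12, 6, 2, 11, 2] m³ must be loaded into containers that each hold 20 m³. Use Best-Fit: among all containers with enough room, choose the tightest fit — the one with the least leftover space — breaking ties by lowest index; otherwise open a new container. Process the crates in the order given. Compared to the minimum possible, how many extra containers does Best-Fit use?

1

Best-Fit: [5,6] [13,6] [15,1,4] [12,2,2] [11] → 5 containers.
Total size 77 m³; any packing needs at least ⌈77/20⌉ = 4 containers.
An optimal packing achieves that bound: [15,5] [13,6,1] [12,6,2] [11,4,2] → 4 containers.
Excess: 5 − 4 = 1.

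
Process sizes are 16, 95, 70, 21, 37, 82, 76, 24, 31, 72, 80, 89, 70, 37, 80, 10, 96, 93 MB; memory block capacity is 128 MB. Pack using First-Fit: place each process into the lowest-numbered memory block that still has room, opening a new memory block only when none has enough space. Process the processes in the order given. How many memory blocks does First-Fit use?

16 MB → memory block 1 (remaining 112 MB)
95 MB → memory block 1 (remaining 17 MB)
70 MB → memory block 2 (remaining 58 MB)
21 MB → memory block 2 (remaining 37 MB)
37 MB → memory block 2 (remaining 0 MB)
82 MB → memory block 3 (remaining 46 MB)
76 MB → memory block 4 (remaining 52 MB)
24 MB → memory block 3 (remaining 22 MB)
31 MB → memory block 4 (remaining 21 MB)
72 MB → memory block 5 (remaining 56 MB)
80 MB → memory block 6 (remaining 48 MB)
89 MB → memory block 7 (remaining 39 MB)
70 MB → memory block 8 (remaining 58 MB)
37 MB → memory block 5 (remaining 19 MB)
80 MB → memory block 9 (remaining 48 MB)
10 MB → memory block 1 (remaining 7 MB)
96 MB → memory block 10 (remaining 32 MB)
93 MB → memory block 11 (remaining 35 MB)
Final memory blocks: [16,95,10] [70,21,37] [82,24] [76,31] [72,37] [80] [89] [70] [80] [96] [93].

11 memory blocks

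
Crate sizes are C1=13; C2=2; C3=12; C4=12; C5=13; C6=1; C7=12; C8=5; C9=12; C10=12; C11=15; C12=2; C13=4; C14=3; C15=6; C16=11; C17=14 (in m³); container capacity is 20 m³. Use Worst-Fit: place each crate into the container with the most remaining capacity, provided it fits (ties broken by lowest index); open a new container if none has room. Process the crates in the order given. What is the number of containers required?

C1 (13 m³) → container 1 (remaining 7 m³)
C2 (2 m³) → container 1 (remaining 5 m³)
C3 (12 m³) → container 2 (remaining 8 m³)
C4 (12 m³) → container 3 (remaining 8 m³)
C5 (13 m³) → container 4 (remaining 7 m³)
C6 (1 m³) → container 2 (remaining 7 m³)
C7 (12 m³) → container 5 (remaining 8 m³)
C8 (5 m³) → container 3 (remaining 3 m³)
C9 (12 m³) → container 6 (remaining 8 m³)
C10 (12 m³) → container 7 (remaining 8 m³)
C11 (15 m³) → container 8 (remaining 5 m³)
C12 (2 m³) → container 5 (remaining 6 m³)
C13 (4 m³) → container 6 (remaining 4 m³)
C14 (3 m³) → container 7 (remaining 5 m³)
C15 (6 m³) → container 2 (remaining 1 m³)
C16 (11 m³) → container 9 (remaining 9 m³)
C17 (14 m³) → container 10 (remaining 6 m³)

10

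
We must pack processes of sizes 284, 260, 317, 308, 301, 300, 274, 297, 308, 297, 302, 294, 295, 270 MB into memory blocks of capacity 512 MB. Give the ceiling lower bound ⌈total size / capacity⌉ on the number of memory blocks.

Total size = 284 + 260 + 317 + 308 + 301 + 300 + 274 + 297 + 308 + 297 + 302 + 294 + 295 + 270 = 4107 MB.
⌈4107 / 512⌉ = 9.

9 memory blocks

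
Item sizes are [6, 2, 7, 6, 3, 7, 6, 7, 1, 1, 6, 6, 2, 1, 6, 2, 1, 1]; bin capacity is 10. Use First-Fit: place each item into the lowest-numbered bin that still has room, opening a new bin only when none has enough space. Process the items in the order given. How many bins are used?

Put 6 in bin 1; 4 remain.
Put 2 in bin 1; 2 remain.
Put 7 in bin 2; 3 remain.
Put 6 in bin 3; 4 remain.
Put 3 in bin 2; 0 remain.
Put 7 in bin 4; 3 remain.
Put 6 in bin 5; 4 remain.
Put 7 in bin 6; 3 remain.
Put 1 in bin 1; 1 remain.
Put 1 in bin 1; 0 remain.
Put 6 in bin 7; 4 remain.
Put 6 in bin 8; 4 remain.
Put 2 in bin 3; 2 remain.
Put 1 in bin 3; 1 remain.
Put 6 in bin 9; 4 remain.
Put 2 in bin 4; 1 remain.
Put 1 in bin 3; 0 remain.
Put 1 in bin 4; 0 remain.

9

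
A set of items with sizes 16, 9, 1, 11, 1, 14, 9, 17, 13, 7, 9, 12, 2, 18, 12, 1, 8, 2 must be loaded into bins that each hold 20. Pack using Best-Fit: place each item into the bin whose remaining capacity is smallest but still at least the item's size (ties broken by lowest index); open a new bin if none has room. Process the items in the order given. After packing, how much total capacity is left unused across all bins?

Put 16 in bin 1; 4 remain.
Put 9 in bin 2; 11 remain.
Put 1 in bin 1; 3 remain.
Put 11 in bin 2; 0 remain.
Put 1 in bin 1; 2 remain.
Put 14 in bin 3; 6 remain.
Put 9 in bin 4; 11 remain.
Put 17 in bin 5; 3 remain.
Put 13 in bin 6; 7 remain.
Put 7 in bin 6; 0 remain.
Put 9 in bin 4; 2 remain.
Put 12 in bin 7; 8 remain.
Put 2 in bin 1; 0 remain.
Put 18 in bin 8; 2 remain.
Put 12 in bin 9; 8 remain.
Put 1 in bin 4; 1 remain.
Put 8 in bin 7; 0 remain.
Put 2 in bin 8; 0 remain.
9 bins × 20 = 180; used 162; unused 18.

18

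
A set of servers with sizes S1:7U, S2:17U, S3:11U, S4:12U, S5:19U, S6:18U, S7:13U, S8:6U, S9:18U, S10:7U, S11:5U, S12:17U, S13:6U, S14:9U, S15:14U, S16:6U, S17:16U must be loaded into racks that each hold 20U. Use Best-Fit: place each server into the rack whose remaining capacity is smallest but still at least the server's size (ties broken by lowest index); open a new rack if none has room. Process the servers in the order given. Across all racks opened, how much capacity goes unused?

Put S1 (7U) in rack 1; 13U remain.
Put S2 (17U) in rack 2; 3U remain.
Put S3 (11U) in rack 1; 2U remain.
Put S4 (12U) in rack 3; 8U remain.
Put S5 (19U) in rack 4; 1U remain.
Put S6 (18U) in rack 5; 2U remain.
Put S7 (13U) in rack 6; 7U remain.
Put S8 (6U) in rack 6; 1U remain.
Put S9 (18U) in rack 7; 2U remain.
Put S10 (7U) in rack 3; 1U remain.
Put S11 (5U) in rack 8; 15U remain.
Put S12 (17U) in rack 9; 3U remain.
Put S13 (6U) in rack 8; 9U remain.
Put S14 (9U) in rack 8; 0U remain.
Put S15 (14U) in rack 10; 6U remain.
Put S16 (6U) in rack 10; 0U remain.
Put S17 (16U) in rack 11; 4U remain.
11 racks × 20U = 220U; used 201U; unused 19U.

19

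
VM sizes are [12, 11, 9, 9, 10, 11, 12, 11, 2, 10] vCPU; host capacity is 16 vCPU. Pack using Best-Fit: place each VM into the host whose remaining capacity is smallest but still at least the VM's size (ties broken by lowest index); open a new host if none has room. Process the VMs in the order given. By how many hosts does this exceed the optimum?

Best-Fit: [12,2] [11] [9] [9] [10] [11] [12] [11] [10] → 9 hosts.
9 VMs exceed 8 vCPU (half the capacity), and no two of those can share a host, so at least 9 hosts are needed.
So 9 is already optimal.

0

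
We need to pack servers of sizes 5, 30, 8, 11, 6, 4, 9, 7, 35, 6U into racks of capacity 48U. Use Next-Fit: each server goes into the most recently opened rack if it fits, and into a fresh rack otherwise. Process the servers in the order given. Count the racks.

3 racks

Put 5U in rack 1; 43U remain.
Put 30U in rack 1; 13U remain.
Put 8U in rack 1; 5U remain.
Put 11U in rack 2; 37U remain.
Put 6U in rack 2; 31U remain.
Put 4U in rack 2; 27U remain.
Put 9U in rack 2; 18U remain.
Put 7U in rack 2; 11U remain.
Put 35U in rack 3; 13U remain.
Put 6U in rack 3; 7U remain.
Final racks: [5,30,8] [11,6,4,9,7] [35,6].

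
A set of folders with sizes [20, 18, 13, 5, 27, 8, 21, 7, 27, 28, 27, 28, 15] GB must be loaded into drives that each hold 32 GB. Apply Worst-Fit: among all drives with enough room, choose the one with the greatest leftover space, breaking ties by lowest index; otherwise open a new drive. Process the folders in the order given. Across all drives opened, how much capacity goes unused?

drive 1: place 20 GB, 12 GB left
drive 2: place 18 GB, 14 GB left
drive 2: place 13 GB, 1 GB left
drive 1: place 5 GB, 7 GB left
drive 3: place 27 GB, 5 GB left
drive 4: place 8 GB, 24 GB left
drive 4: place 21 GB, 3 GB left
drive 1: place 7 GB, 0 GB left
drive 5: place 27 GB, 5 GB left
drive 6: place 28 GB, 4 GB left
drive 7: place 27 GB, 5 GB left
drive 8: place 28 GB, 4 GB left
drive 9: place 15 GB, 17 GB left
9 drives × 32 GB = 288 GB; used 244 GB; unused 44 GB.

44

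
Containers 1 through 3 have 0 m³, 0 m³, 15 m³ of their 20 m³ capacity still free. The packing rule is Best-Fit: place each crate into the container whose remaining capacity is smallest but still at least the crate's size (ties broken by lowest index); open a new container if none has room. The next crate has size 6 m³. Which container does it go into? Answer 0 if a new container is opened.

Containers with room: container 3 (15 m³).
Tightest fit is container 3 with 15 m³ free.

3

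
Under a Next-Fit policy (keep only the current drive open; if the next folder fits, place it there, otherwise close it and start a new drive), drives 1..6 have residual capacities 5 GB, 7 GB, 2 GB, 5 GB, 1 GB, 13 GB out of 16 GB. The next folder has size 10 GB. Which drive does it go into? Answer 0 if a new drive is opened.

6

Next-Fit only looks at drive 6, which has 13 GB free.
10 GB fits there.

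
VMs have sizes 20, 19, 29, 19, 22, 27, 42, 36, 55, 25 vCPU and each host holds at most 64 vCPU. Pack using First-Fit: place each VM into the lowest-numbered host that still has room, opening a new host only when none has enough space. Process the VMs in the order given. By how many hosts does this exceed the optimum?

First-Fit: [20,19,19] [29,22] [27,36] [42] [55] [25] → 6 hosts.
Total size 294 vCPU; any packing needs at least ⌈294/64⌉ = 5 hosts.
An optimal packing achieves that bound: [55] [42,22] [36,27] [29,25] [20,19,19] → 5 hosts.
Excess: 6 − 5 = 1.

1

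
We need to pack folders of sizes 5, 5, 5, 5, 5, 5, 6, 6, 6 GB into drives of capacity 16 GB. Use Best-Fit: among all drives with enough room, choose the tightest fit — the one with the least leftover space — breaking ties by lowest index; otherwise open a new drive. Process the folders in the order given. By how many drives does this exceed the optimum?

1

Best-Fit: [5,5,5] [5,5,5] [6,6] [6] → 4 drives.
Total size 48 GB; any packing needs at least ⌈48/16⌉ = 3 drives.
An optimal packing achieves that bound: [6,5,5] [6,5,5] [6,5,5] → 3 drives.
Excess: 4 − 3 = 1.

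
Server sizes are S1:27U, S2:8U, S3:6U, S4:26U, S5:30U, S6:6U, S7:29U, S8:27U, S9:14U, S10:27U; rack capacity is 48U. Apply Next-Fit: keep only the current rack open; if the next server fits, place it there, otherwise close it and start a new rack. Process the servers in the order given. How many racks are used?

6 racks

Put S1 (27U) in rack 1; 21U remain.
Put S2 (8U) in rack 1; 13U remain.
Put S3 (6U) in rack 1; 7U remain.
Put S4 (26U) in rack 2; 22U remain.
Put S5 (30U) in rack 3; 18U remain.
Put S6 (6U) in rack 3; 12U remain.
Put S7 (29U) in rack 4; 19U remain.
Put S8 (27U) in rack 5; 21U remain.
Put S9 (14U) in rack 5; 7U remain.
Put S10 (27U) in rack 6; 21U remain.
Final racks: [27,8,6] [26] [30,6] [29] [27,14] [27].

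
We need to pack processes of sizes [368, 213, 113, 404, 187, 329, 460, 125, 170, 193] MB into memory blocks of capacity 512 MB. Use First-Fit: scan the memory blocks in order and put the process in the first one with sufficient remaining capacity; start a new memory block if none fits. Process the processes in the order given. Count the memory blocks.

Put 368 MB in memory block 1; 144 MB remain.
Put 213 MB in memory block 2; 299 MB remain.
Put 113 MB in memory block 1; 31 MB remain.
Put 404 MB in memory block 3; 108 MB remain.
Put 187 MB in memory block 2; 112 MB remain.
Put 329 MB in memory block 4; 183 MB remain.
Put 460 MB in memory block 5; 52 MB remain.
Put 125 MB in memory block 4; 58 MB remain.
Put 170 MB in memory block 6; 342 MB remain.
Put 193 MB in memory block 6; 149 MB remain.
Final memory blocks: [368,113] [213,187] [404] [329,125] [460] [170,193].

6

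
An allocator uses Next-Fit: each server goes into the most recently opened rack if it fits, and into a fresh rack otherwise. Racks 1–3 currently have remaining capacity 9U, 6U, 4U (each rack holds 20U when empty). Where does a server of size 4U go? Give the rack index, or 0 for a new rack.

3

Next-Fit only looks at rack 3, which has 4U free.
4U fits there.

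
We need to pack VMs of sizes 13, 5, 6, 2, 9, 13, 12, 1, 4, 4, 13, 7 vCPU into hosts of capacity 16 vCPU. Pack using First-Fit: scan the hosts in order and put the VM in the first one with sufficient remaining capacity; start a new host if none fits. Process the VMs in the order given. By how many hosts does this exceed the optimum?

1

First-Fit: [13,2,1] [5,6,4] [9,4] [13] [12] [13] [7] → 7 hosts.
Total size 89 vCPU; any packing needs at least ⌈89/16⌉ = 6 hosts.
An optimal packing achieves that bound: [13,2,1] [13] [13] [12,4] [9,7] [6,5,4] → 6 hosts.
Excess: 7 − 6 = 1.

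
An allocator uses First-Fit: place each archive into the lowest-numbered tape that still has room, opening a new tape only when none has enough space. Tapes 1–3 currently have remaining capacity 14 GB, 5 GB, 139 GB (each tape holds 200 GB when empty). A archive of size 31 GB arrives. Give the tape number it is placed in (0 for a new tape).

Tapes with room: tape 3 (139 GB).
The first with room is tape 3.

3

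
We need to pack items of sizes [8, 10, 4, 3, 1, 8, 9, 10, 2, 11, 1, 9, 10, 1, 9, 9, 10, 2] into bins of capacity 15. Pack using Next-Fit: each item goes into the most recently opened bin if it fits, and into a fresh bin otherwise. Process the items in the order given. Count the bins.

11

bin 1: place 8, 7 left
bin 2: place 10, 5 left
bin 2: place 4, 1 left
bin 3: place 3, 12 left
bin 3: place 1, 11 left
bin 3: place 8, 3 left
bin 4: place 9, 6 left
bin 5: place 10, 5 left
bin 5: place 2, 3 left
bin 6: place 11, 4 left
bin 6: place 1, 3 left
bin 7: place 9, 6 left
bin 8: place 10, 5 left
bin 8: place 1, 4 left
bin 9: place 9, 6 left
bin 10: place 9, 6 left
bin 11: place 10, 5 left
bin 11: place 2, 3 left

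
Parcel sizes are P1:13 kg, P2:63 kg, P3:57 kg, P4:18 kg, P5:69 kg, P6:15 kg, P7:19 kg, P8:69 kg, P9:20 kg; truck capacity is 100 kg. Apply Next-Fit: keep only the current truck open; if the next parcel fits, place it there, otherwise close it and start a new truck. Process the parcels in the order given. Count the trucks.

truck 1: place P1 (13 kg), 87 kg left
truck 1: place P2 (63 kg), 24 kg left
truck 2: place P3 (57 kg), 43 kg left
truck 2: place P4 (18 kg), 25 kg left
truck 3: place P5 (69 kg), 31 kg left
truck 3: place P6 (15 kg), 16 kg left
truck 4: place P7 (19 kg), 81 kg left
truck 4: place P8 (69 kg), 12 kg left
truck 5: place P9 (20 kg), 80 kg left
Final trucks: [13,63] [57,18] [69,15] [19,69] [20].

5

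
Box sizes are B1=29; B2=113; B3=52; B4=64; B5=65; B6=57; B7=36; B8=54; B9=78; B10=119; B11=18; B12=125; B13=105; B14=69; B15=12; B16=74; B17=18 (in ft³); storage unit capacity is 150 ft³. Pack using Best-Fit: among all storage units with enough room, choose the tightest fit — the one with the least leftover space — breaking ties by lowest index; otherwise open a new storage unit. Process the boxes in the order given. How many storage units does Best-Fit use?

Put B1 (29 ft³) in storage unit 1; 121 ft³ remain.
Put B2 (113 ft³) in storage unit 1; 8 ft³ remain.
Put B3 (52 ft³) in storage unit 2; 98 ft³ remain.
Put B4 (64 ft³) in storage unit 2; 34 ft³ remain.
Put B5 (65 ft³) in storage unit 3; 85 ft³ remain.
Put B6 (57 ft³) in storage unit 3; 28 ft³ remain.
Put B7 (36 ft³) in storage unit 4; 114 ft³ remain.
Put B8 (54 ft³) in storage unit 4; 60 ft³ remain.
Put B9 (78 ft³) in storage unit 5; 72 ft³ remain.
Put B10 (119 ft³) in storage unit 6; 31 ft³ remain.
Put B11 (18 ft³) in storage unit 3; 10 ft³ remain.
Put B12 (125 ft³) in storage unit 7; 25 ft³ remain.
Put B13 (105 ft³) in storage unit 8; 45 ft³ remain.
Put B14 (69 ft³) in storage unit 5; 3 ft³ remain.
Put B15 (12 ft³) in storage unit 7; 13 ft³ remain.
Put B16 (74 ft³) in storage unit 9; 76 ft³ remain.
Put B17 (18 ft³) in storage unit 6; 13 ft³ remain.
Final storage units: [29,113] [52,64] [65,57,18] [36,54] [78,69] [119,18] [125,12] [105] [74].

9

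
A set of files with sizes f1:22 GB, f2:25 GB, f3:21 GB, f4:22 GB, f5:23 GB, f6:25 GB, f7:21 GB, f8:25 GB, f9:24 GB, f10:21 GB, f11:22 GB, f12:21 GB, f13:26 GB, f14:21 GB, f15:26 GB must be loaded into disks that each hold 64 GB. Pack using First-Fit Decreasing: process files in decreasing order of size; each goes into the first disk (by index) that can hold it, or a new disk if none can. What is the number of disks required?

Sorted descending: 26, 26, 25, 25, 25, 24, 23, 22, 22, 22, 21, 21, 21, 21, 21.
Put 26 GB in disk 1; 38 GB remain.
Put 26 GB in disk 1; 12 GB remain.
Put 25 GB in disk 2; 39 GB remain.
Put 25 GB in disk 2; 14 GB remain.
Put 25 GB in disk 3; 39 GB remain.
Put 24 GB in disk 3; 15 GB remain.
Put 23 GB in disk 4; 41 GB remain.
Put 22 GB in disk 4; 19 GB remain.
Put 22 GB in disk 5; 42 GB remain.
Put 22 GB in disk 5; 20 GB remain.
Put 21 GB in disk 6; 43 GB remain.
Put 21 GB in disk 6; 22 GB remain.
Put 21 GB in disk 6; 1 GB remain.
Put 21 GB in disk 7; 43 GB remain.
Put 21 GB in disk 7; 22 GB remain.

7 disks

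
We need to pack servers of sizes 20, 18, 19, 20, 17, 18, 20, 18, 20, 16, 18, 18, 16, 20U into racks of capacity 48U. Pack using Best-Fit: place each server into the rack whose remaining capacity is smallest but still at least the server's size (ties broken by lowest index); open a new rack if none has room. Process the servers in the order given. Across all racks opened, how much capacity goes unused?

Put 20U in rack 1; 28U remain.
Put 18U in rack 1; 10U remain.
Put 19U in rack 2; 29U remain.
Put 20U in rack 2; 9U remain.
Put 17U in rack 3; 31U remain.
Put 18U in rack 3; 13U remain.
Put 20U in rack 4; 28U remain.
Put 18U in rack 4; 10U remain.
Put 20U in rack 5; 28U remain.
Put 16U in rack 5; 12U remain.
Put 18U in rack 6; 30U remain.
Put 18U in rack 6; 12U remain.
Put 16U in rack 7; 32U remain.
Put 20U in rack 7; 12U remain.
7 racks × 48U = 336U; used 258U; unused 78U.

78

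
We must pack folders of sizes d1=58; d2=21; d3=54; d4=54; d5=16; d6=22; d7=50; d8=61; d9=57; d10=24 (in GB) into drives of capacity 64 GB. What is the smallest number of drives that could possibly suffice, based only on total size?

Total size = 58 + 21 + 54 + 54 + 16 + 22 + 50 + 61 + 57 + 24 = 417 GB.
⌈417 / 64⌉ = 7.

7 drives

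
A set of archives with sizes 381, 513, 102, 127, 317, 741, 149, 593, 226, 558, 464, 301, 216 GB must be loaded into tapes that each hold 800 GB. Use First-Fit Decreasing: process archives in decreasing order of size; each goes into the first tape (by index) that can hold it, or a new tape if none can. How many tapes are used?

7

Sorted descending: 741, 593, 558, 513, 464, 381, 317, 301, 226, 216, 149, 127, 102.
741 GB → tape 1 (remaining 59 GB)
593 GB → tape 2 (remaining 207 GB)
558 GB → tape 3 (remaining 242 GB)
513 GB → tape 4 (remaining 287 GB)
464 GB → tape 5 (remaining 336 GB)
381 GB → tape 6 (remaining 419 GB)
317 GB → tape 5 (remaining 19 GB)
301 GB → tape 6 (remaining 118 GB)
226 GB → tape 3 (remaining 16 GB)
216 GB → tape 4 (remaining 71 GB)
149 GB → tape 2 (remaining 58 GB)
127 GB → tape 7 (remaining 673 GB)
102 GB → tape 6 (remaining 16 GB)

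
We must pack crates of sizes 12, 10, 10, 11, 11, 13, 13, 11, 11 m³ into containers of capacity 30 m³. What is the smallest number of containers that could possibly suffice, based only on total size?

4 containers

Total size = 12 + 10 + 10 + 11 + 11 + 13 + 13 + 11 + 11 = 102 m³.
⌈102 / 30⌉ = 4.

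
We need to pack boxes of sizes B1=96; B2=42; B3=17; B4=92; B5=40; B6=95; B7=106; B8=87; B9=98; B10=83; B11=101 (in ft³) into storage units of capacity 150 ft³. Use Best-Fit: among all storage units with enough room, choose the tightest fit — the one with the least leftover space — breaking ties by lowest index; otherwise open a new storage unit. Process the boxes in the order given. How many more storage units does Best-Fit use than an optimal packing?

Best-Fit: [96,42] [17,92,40] [95] [106] [87] [98] [83] [101] → 8 storage units.
8 boxes exceed 75 ft³ (half the capacity), and no two of those can share a storage unit, so at least 8 storage units are needed.
So 8 is already optimal.

0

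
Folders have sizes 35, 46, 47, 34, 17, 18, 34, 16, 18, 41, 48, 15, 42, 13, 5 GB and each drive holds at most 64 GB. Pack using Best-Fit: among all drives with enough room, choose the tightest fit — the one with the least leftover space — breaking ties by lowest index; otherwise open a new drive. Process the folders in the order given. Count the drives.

8 drives

drive 1: place 35 GB, 29 GB left
drive 2: place 46 GB, 18 GB left
drive 3: place 47 GB, 17 GB left
drive 4: place 34 GB, 30 GB left
drive 3: place 17 GB, 0 GB left
drive 2: place 18 GB, 0 GB left
drive 5: place 34 GB, 30 GB left
drive 1: place 16 GB, 13 GB left
drive 4: place 18 GB, 12 GB left
drive 6: place 41 GB, 23 GB left
drive 7: place 48 GB, 16 GB left
drive 7: place 15 GB, 1 GB left
drive 8: place 42 GB, 22 GB left
drive 1: place 13 GB, 0 GB left
drive 4: place 5 GB, 7 GB left
Final drives: [35,16,13] [46,18] [47,17] [34,18,5] [34] [41] [48,15] [42].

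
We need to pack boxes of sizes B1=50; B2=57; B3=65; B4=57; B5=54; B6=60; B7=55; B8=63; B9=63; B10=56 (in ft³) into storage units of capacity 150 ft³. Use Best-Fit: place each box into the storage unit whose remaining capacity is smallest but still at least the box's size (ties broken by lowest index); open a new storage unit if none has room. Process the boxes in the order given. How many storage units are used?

Put B1 (50 ft³) in storage unit 1; 100 ft³ remain.
Put B2 (57 ft³) in storage unit 1; 43 ft³ remain.
Put B3 (65 ft³) in storage unit 2; 85 ft³ remain.
Put B4 (57 ft³) in storage unit 2; 28 ft³ remain.
Put B5 (54 ft³) in storage unit 3; 96 ft³ remain.
Put B6 (60 ft³) in storage unit 3; 36 ft³ remain.
Put B7 (55 ft³) in storage unit 4; 95 ft³ remain.
Put B8 (63 ft³) in storage unit 4; 32 ft³ remain.
Put B9 (63 ft³) in storage unit 5; 87 ft³ remain.
Put B10 (56 ft³) in storage unit 5; 31 ft³ remain.

5 storage units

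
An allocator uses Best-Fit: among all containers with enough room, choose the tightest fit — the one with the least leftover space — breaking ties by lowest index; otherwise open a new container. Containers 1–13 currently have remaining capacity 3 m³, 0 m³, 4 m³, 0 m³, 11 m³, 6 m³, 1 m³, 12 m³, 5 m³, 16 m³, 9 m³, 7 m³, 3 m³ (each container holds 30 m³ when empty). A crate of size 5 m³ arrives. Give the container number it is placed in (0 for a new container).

Containers with room: container 5 (11 m³), container 6 (6 m³), container 8 (12 m³), container 9 (5 m³), container 10 (16 m³), container 11 (9 m³), container 12 (7 m³).
Tightest fit is container 9 with 5 m³ free.

9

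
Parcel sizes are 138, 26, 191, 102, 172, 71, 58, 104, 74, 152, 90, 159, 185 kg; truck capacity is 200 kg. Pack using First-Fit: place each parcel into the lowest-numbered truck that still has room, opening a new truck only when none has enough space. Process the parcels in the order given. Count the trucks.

Put 138 kg in truck 1; 62 kg remain.
Put 26 kg in truck 1; 36 kg remain.
Put 191 kg in truck 2; 9 kg remain.
Put 102 kg in truck 3; 98 kg remain.
Put 172 kg in truck 4; 28 kg remain.
Put 71 kg in truck 3; 27 kg remain.
Put 58 kg in truck 5; 142 kg remain.
Put 104 kg in truck 5; 38 kg remain.
Put 74 kg in truck 6; 126 kg remain.
Put 152 kg in truck 7; 48 kg remain.
Put 90 kg in truck 6; 36 kg remain.
Put 159 kg in truck 8; 41 kg remain.
Put 185 kg in truck 9; 15 kg remain.
Final trucks: [138,26] [191] [102,71] [172] [58,104] [74,90] [152] [159] [185].

9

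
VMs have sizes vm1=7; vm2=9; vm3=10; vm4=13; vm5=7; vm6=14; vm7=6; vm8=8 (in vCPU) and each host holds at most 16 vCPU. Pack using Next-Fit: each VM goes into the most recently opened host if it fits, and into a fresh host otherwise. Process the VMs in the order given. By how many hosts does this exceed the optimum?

1

Next-Fit: [7,9] [10] [13] [7] [14] [6,8] → 6 hosts.
Total size 74 vCPU; any packing needs at least ⌈74/16⌉ = 5 hosts.
An optimal packing achieves that bound: [14] [13] [10,6] [9,7] [8,7] → 5 hosts.
Excess: 6 − 5 = 1.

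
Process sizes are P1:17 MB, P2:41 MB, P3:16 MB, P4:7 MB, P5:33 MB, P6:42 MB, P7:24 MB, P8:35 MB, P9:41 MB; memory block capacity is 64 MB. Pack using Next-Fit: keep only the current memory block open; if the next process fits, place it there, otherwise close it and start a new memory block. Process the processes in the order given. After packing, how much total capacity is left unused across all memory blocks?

64

Put P1 (17 MB) in memory block 1; 47 MB remain.
Put P2 (41 MB) in memory block 1; 6 MB remain.
Put P3 (16 MB) in memory block 2; 48 MB remain.
Put P4 (7 MB) in memory block 2; 41 MB remain.
Put P5 (33 MB) in memory block 2; 8 MB remain.
Put P6 (42 MB) in memory block 3; 22 MB remain.
Put P7 (24 MB) in memory block 4; 40 MB remain.
Put P8 (35 MB) in memory block 4; 5 MB remain.
Put P9 (41 MB) in memory block 5; 23 MB remain.
5 memory blocks × 64 MB = 320 MB; used 256 MB; unused 64 MB.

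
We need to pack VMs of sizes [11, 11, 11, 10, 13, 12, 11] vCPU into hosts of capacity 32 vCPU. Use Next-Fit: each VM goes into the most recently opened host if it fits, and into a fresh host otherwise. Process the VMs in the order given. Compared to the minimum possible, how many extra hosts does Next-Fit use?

Next-Fit: [11,11] [11,10] [13,12] [11] → 4 hosts.
Total size 79 vCPU; any packing needs at least ⌈79/32⌉ = 3 hosts.
An optimal packing achieves that bound: [13,12] [11,11,10] [11,11] → 3 hosts.
Excess: 4 − 3 = 1.

1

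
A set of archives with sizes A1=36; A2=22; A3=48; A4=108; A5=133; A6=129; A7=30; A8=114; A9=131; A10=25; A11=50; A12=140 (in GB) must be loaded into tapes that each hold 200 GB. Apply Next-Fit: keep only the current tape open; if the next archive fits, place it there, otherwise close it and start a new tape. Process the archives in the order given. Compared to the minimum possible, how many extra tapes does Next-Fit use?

1

Next-Fit: [36,22,48] [108] [133] [129,30] [114] [131,25] [50,140] → 7 tapes.
6 archives exceed 100 GB (half the capacity), and no two of those can share a tape, so at least 6 tapes are needed.
An optimal packing achieves that bound: [140,50] [133,48] [131,36,30] [129,25,22] [114] [108] → 6 tapes.
Excess: 7 − 6 = 1.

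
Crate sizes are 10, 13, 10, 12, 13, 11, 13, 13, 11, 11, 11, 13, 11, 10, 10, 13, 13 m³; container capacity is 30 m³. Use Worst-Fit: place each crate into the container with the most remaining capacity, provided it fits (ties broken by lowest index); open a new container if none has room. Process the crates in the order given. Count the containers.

9 containers

10 m³ → container 1 (remaining 20 m³)
13 m³ → container 1 (remaining 7 m³)
10 m³ → container 2 (remaining 20 m³)
12 m³ → container 2 (remaining 8 m³)
13 m³ → container 3 (remaining 17 m³)
11 m³ → container 3 (remaining 6 m³)
13 m³ → container 4 (remaining 17 m³)
13 m³ → container 4 (remaining 4 m³)
11 m³ → container 5 (remaining 19 m³)
11 m³ → container 5 (remaining 8 m³)
11 m³ → container 6 (remaining 19 m³)
13 m³ → container 6 (remaining 6 m³)
11 m³ → container 7 (remaining 19 m³)
10 m³ → container 7 (remaining 9 m³)
10 m³ → container 8 (remaining 20 m³)
13 m³ → container 8 (remaining 7 m³)
13 m³ → container 9 (remaining 17 m³)
Final containers: [10,13] [10,12] [13,11] [13,13] [11,11] [11,13] [11,10] [10,13] [13].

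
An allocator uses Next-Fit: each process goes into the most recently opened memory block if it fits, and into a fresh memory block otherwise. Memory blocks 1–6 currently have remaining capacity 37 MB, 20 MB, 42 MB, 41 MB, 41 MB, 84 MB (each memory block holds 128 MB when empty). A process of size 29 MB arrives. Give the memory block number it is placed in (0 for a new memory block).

Next-Fit only looks at memory block 6, which has 84 MB free.
29 MB fits there.

6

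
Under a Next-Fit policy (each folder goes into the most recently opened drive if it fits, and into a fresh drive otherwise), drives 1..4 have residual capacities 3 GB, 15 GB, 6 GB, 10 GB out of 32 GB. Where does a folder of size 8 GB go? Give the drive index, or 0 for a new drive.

4

Next-Fit only looks at drive 4, which has 10 GB free.
8 GB fits there.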